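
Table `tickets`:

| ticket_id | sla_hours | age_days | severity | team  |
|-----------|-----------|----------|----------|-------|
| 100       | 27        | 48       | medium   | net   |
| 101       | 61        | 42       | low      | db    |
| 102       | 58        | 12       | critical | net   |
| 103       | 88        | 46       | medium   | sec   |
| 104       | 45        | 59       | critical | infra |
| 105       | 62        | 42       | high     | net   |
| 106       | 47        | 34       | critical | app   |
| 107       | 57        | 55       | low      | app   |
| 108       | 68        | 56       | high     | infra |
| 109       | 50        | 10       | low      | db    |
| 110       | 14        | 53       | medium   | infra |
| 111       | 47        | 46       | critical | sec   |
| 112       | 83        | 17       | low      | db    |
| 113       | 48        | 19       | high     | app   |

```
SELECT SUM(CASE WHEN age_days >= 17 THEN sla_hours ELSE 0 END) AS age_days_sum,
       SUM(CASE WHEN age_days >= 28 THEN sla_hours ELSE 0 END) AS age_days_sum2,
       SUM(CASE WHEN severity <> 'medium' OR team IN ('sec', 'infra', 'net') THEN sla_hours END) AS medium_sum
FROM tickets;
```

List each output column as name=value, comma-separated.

age_days_sum=647, age_days_sum2=516, medium_sum=755

[age_days_sum: age_days >= 17]
ticket_id=100: ✓ → 27
ticket_id=101: ✓ → 61
ticket_id=102: ✗
ticket_id=103: ✓ → 88
ticket_id=104: ✓ → 45
ticket_id=105: ✓ → 62
ticket_id=106: ✓ → 47
ticket_id=107: ✓ → 57
ticket_id=108: ✓ → 68
ticket_id=109: ✗
ticket_id=110: ✓ → 14
ticket_id=111: ✓ → 47
ticket_id=112: ✓ → 83
ticket_id=113: ✓ → 48
age_days_sum = 27 + 61 + 88 + 45 + 62 + 47 + 57 + 68 + 14 + 47 + 83 + 48 = 647
—
[age_days_sum2: age_days >= 28]
ticket_id=100: ✓ → 27
ticket_id=101: ✓ → 61
ticket_id=102: ✗
ticket_id=103: ✓ → 88
ticket_id=104: ✓ → 45
ticket_id=105: ✓ → 62
ticket_id=106: ✓ → 47
ticket_id=107: ✓ → 57
ticket_id=108: ✓ → 68
ticket_id=109: ✗
ticket_id=110: ✓ → 14
ticket_id=111: ✓ → 47
ticket_id=112: ✗
ticket_id=113: ✗
age_days_sum2 = 27 + 61 + 88 + 45 + 62 + 47 + 57 + 68 + 14 + 47 = 516
—
[medium_sum: severity <> 'medium' OR team IN ('sec', 'infra', 'net')]
ticket_id=100: ✓ → 27
ticket_id=101: ✓ → 61
ticket_id=102: ✓ → 58
ticket_id=103: ✓ → 88
ticket_id=104: ✓ → 45
ticket_id=105: ✓ → 62
ticket_id=106: ✓ → 47
ticket_id=107: ✓ → 57
ticket_id=108: ✓ → 68
ticket_id=109: ✓ → 50
ticket_id=110: ✓ → 14
ticket_id=111: ✓ → 47
ticket_id=112: ✓ → 83
ticket_id=113: ✓ → 48
medium_sum = 27 + 61 + 58 + 88 + 45 + 62 + 47 + 57 + 68 + 50 + 14 + 47 + 83 + 48 = 755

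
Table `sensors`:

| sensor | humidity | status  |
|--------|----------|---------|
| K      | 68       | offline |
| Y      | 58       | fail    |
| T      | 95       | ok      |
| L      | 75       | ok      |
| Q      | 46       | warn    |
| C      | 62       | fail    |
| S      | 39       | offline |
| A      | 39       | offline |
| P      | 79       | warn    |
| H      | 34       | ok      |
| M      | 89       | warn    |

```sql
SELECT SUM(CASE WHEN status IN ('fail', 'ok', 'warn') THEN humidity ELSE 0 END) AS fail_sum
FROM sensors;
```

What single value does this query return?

538

sensor=K: ✗
sensor=Y: ✓ → 58
sensor=T: ✓ → 95
sensor=L: ✓ → 75
sensor=Q: ✓ → 46
sensor=C: ✓ → 62
sensor=S: ✗
sensor=A: ✗
sensor=P: ✓ → 79
sensor=H: ✓ → 34
sensor=M: ✓ → 89
fail_sum = 58 + 95 + 75 + 46 + 62 + 79 + 34 + 89 = 538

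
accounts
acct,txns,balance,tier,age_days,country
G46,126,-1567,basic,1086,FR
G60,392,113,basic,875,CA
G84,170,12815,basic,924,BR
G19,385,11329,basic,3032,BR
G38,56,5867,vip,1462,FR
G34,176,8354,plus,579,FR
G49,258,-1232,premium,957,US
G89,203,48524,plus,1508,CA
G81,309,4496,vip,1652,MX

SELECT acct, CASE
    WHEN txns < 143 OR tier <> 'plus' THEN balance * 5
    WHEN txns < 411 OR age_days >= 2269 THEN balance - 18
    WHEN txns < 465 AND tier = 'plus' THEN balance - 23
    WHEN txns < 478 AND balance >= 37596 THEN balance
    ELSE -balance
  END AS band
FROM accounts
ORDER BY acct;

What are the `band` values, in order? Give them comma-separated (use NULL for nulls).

acct=G19: txns < 143 OR tier <> 'plus' → 56645
acct=G34: txns < 411 OR age_days >= 2269 → 8336
acct=G38: txns < 143 OR tier <> 'plus' → 29335
acct=G46: txns < 143 OR tier <> 'plus' → -7835
acct=G49: txns < 143 OR tier <> 'plus' → -6160
acct=G60: txns < 143 OR tier <> 'plus' → 565
acct=G81: txns < 143 OR tier <> 'plus' → 22480
acct=G84: txns < 143 OR tier <> 'plus' → 64075
acct=G89: txns < 411 OR age_days >= 2269 → 48506

56645, 8336, 29335, -7835, -6160, 565, 22480, 64075, 48506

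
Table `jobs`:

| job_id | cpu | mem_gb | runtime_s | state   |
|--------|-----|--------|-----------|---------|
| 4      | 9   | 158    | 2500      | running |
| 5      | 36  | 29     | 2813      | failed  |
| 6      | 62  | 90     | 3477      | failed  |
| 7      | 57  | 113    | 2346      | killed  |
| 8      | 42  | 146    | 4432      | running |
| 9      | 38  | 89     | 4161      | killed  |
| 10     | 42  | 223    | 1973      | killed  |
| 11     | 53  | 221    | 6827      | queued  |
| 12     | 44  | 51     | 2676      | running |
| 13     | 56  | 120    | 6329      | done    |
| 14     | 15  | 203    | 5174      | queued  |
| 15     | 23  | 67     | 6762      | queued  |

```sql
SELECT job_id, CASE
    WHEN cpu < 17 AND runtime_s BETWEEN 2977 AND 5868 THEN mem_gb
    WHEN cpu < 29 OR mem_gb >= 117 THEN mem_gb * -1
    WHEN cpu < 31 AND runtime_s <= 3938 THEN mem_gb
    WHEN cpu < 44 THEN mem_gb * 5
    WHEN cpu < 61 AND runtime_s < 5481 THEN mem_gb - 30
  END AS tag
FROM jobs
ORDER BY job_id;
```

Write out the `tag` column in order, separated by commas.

-158, 145, NULL, 83, -146, 445, -223, -221, 21, -120, 203, -67

job_id=4: cpu < 29 OR mem_gb >= 117 → -158
job_id=5: cpu < 44 → 145
job_id=6: (no match → NULL) → NULL
job_id=7: cpu < 61 AND runtime_s < 5481 → 83
job_id=8: cpu < 29 OR mem_gb >= 117 → -146
job_id=9: cpu < 44 → 445
job_id=10: cpu < 29 OR mem_gb >= 117 → -223
job_id=11: cpu < 29 OR mem_gb >= 117 → -221
job_id=12: cpu < 61 AND runtime_s < 5481 → 21
job_id=13: cpu < 29 OR mem_gb >= 117 → -120
job_id=14: cpu < 17 AND runtime_s BETWEEN 2977 AND 5868 → 203
job_id=15: cpu < 29 OR mem_gb >= 117 → -67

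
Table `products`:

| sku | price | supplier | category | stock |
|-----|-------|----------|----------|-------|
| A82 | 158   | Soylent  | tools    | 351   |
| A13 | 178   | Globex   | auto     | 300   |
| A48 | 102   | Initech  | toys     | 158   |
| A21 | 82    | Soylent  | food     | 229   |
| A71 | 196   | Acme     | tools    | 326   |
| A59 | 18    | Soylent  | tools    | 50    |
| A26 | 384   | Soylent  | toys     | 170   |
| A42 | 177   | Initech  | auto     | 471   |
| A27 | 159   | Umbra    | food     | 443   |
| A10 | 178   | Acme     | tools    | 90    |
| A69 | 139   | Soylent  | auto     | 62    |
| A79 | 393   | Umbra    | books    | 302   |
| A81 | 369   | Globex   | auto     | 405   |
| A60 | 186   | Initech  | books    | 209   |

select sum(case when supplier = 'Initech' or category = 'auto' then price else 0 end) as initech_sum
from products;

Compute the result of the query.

1151

sku=A82: ✗
sku=A13: ✓ → 178
sku=A48: ✓ → 102
sku=A21: ✗
sku=A71: ✗
sku=A59: ✗
sku=A26: ✗
sku=A42: ✓ → 177
sku=A27: ✗
sku=A10: ✗
sku=A69: ✓ → 139
sku=A79: ✗
sku=A81: ✓ → 369
sku=A60: ✓ → 186
initech_sum = 178 + 102 + 177 + 139 + 369 + 186 = 1151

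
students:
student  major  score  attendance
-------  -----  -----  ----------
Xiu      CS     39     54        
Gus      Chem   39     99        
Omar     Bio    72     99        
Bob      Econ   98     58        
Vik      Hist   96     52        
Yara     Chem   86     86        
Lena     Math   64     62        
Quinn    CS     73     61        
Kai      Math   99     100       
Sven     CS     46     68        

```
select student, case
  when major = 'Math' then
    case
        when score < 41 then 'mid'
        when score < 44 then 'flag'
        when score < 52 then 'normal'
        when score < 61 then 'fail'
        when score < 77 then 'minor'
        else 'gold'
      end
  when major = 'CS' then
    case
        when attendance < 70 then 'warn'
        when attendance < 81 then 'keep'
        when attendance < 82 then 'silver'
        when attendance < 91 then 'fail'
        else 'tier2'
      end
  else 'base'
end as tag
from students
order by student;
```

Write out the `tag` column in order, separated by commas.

base, base, gold, minor, base, warn, warn, base, warn, base

student=Bob: major='Econ' → outer ELSE → base
student=Gus: major='Chem' → outer ELSE → base
student=Kai: major='Math' → inner[ELSE] → gold
student=Lena: major='Math' → inner[score < 77] → minor
student=Omar: major='Bio' → outer ELSE → base
student=Quinn: major='CS' → inner[attendance < 70] → warn
student=Sven: major='CS' → inner[attendance < 70] → warn
student=Vik: major='Hist' → outer ELSE → base
student=Xiu: major='CS' → inner[attendance < 70] → warn
student=Yara: major='Chem' → outer ELSE → base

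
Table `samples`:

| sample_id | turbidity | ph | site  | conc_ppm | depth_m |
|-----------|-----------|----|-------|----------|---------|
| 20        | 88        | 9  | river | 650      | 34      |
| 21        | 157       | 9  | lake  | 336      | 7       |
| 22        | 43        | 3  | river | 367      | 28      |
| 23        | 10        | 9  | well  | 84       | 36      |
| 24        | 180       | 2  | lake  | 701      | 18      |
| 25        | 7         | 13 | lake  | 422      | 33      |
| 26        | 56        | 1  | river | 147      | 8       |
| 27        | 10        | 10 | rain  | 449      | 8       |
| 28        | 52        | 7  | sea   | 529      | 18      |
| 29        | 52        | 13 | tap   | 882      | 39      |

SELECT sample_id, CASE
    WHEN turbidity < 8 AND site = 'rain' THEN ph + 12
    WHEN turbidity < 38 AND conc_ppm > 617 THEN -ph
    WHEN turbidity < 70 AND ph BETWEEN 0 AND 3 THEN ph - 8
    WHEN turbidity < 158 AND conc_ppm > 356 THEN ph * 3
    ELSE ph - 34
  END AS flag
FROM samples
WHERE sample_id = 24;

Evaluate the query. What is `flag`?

sample_id = 24: turbidity=180, ph=2, site=lake, conc_ppm=701, depth_m=18.
turbidity < 8 AND site = 'rain' → false
turbidity < 38 AND conc_ppm > 617 → false
turbidity < 70 AND ph BETWEEN 0 AND 3 → false
turbidity < 158 AND conc_ppm > 356 → false
No prior WHEN matched → ELSE → -32

-32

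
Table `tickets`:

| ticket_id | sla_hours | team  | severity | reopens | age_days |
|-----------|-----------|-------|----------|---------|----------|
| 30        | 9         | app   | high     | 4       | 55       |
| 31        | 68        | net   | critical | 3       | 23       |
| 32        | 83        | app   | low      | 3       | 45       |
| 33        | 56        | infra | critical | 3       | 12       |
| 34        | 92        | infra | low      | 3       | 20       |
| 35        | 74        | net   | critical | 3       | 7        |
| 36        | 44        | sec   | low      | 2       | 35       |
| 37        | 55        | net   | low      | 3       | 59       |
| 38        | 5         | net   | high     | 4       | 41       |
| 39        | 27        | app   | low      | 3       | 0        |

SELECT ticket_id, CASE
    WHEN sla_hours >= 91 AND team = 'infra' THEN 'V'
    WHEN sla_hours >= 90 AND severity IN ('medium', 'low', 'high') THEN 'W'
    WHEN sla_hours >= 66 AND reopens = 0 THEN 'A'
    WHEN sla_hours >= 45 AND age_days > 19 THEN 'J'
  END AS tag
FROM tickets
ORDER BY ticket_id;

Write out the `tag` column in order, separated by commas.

NULL, J, J, NULL, V, NULL, NULL, J, NULL, NULL

ticket_id=30: (no match → NULL) → NULL
ticket_id=31: sla_hours >= 45 AND age_days > 19 → J
ticket_id=32: sla_hours >= 45 AND age_days > 19 → J
ticket_id=33: (no match → NULL) → NULL
ticket_id=34: sla_hours >= 91 AND team = 'infra' → V
ticket_id=35: (no match → NULL) → NULL
ticket_id=36: (no match → NULL) → NULL
ticket_id=37: sla_hours >= 45 AND age_days > 19 → J
ticket_id=38: (no match → NULL) → NULL
ticket_id=39: (no match → NULL) → NULL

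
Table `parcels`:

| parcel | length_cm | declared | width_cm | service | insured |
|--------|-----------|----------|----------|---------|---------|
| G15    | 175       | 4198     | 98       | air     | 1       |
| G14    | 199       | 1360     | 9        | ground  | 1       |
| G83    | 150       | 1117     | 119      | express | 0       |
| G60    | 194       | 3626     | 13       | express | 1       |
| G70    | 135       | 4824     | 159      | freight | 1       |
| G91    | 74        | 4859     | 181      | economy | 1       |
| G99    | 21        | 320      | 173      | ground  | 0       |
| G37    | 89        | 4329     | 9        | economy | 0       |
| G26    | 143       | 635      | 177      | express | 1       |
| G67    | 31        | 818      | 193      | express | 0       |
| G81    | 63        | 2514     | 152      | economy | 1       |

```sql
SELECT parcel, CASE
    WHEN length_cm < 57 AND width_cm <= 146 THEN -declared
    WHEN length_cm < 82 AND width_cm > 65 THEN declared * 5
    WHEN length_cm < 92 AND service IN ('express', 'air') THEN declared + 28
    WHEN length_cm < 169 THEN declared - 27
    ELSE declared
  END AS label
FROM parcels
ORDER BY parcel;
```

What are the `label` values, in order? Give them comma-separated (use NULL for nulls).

1360, 4198, 608, 4302, 3626, 4090, 4797, 12570, 1090, 24295, 1600

parcel=G14: ELSE → 1360
parcel=G15: ELSE → 4198
parcel=G26: length_cm < 169 → 608
parcel=G37: length_cm < 169 → 4302
parcel=G60: ELSE → 3626
parcel=G67: length_cm < 82 AND width_cm > 65 → 4090
parcel=G70: length_cm < 169 → 4797
parcel=G81: length_cm < 82 AND width_cm > 65 → 12570
parcel=G83: length_cm < 169 → 1090
parcel=G91: length_cm < 82 AND width_cm > 65 → 24295
parcel=G99: length_cm < 82 AND width_cm > 65 → 1600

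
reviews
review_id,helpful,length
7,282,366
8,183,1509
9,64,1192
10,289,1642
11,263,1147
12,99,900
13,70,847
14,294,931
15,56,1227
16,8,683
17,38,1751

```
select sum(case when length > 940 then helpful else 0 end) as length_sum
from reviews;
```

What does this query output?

893

review_id=7: ✗
review_id=8: ✓ → 183
review_id=9: ✓ → 64
review_id=10: ✓ → 289
review_id=11: ✓ → 263
review_id=12: ✗
review_id=13: ✗
review_id=14: ✗
review_id=15: ✓ → 56
review_id=16: ✗
review_id=17: ✓ → 38
length_sum = 183 + 64 + 289 + 263 + 56 + 38 = 893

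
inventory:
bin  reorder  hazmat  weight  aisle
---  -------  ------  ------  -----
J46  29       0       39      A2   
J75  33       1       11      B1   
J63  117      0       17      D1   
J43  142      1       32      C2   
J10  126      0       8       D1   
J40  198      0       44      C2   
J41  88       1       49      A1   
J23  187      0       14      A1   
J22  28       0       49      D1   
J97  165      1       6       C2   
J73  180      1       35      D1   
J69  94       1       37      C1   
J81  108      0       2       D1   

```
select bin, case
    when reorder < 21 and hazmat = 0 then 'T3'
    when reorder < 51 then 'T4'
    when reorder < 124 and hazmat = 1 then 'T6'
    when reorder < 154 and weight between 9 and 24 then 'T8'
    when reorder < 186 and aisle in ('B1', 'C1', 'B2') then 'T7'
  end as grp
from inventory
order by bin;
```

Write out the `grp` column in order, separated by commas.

bin=J10: (no match → NULL) → NULL
bin=J22: reorder < 51 → T4
bin=J23: (no match → NULL) → NULL
bin=J40: (no match → NULL) → NULL
bin=J41: reorder < 124 and hazmat = 1 → T6
bin=J43: (no match → NULL) → NULL
bin=J46: reorder < 51 → T4
bin=J63: reorder < 154 and weight between 9 and 24 → T8
bin=J69: reorder < 124 and hazmat = 1 → T6
bin=J73: (no match → NULL) → NULL
bin=J75: reorder < 51 → T4
bin=J81: (no match → NULL) → NULL
bin=J97: (no match → NULL) → NULL

NULL, T4, NULL, NULL, T6, NULL, T4, T8, T6, NULL, T4, NULL, NULL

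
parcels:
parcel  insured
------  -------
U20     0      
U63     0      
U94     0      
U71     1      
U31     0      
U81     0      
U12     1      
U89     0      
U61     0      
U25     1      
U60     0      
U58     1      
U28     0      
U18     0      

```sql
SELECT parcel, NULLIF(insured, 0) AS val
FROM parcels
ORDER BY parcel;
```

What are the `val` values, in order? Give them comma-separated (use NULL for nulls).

1, NULL, NULL, 1, NULL, NULL, 1, NULL, NULL, NULL, 1, NULL, NULL, NULL

parcel=U12: insured=1 vs 0: differ → 1
parcel=U18: insured=0 vs 0: equal → NULL
parcel=U20: insured=0 vs 0: equal → NULL
parcel=U25: insured=1 vs 0: differ → 1
parcel=U28: insured=0 vs 0: equal → NULL
parcel=U31: insured=0 vs 0: equal → NULL
parcel=U58: insured=1 vs 0: differ → 1
parcel=U60: insured=0 vs 0: equal → NULL
parcel=U61: insured=0 vs 0: equal → NULL
parcel=U63: insured=0 vs 0: equal → NULL
parcel=U71: insured=1 vs 0: differ → 1
parcel=U81: insured=0 vs 0: equal → NULL
parcel=U89: insured=0 vs 0: equal → NULL
parcel=U94: insured=0 vs 0: equal → NULL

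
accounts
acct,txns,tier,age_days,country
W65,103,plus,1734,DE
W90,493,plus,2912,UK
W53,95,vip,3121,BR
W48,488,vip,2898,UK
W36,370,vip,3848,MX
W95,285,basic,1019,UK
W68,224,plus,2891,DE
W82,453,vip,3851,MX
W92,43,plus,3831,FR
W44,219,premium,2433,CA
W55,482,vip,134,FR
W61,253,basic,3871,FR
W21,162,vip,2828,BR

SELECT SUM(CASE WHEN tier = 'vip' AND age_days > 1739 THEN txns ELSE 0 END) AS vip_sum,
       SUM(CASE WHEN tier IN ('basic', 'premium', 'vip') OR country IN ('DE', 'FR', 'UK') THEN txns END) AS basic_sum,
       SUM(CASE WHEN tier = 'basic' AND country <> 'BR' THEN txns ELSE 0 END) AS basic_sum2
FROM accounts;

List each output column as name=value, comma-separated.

vip_sum=1568, basic_sum=3670, basic_sum2=538

[vip_sum: tier = 'vip' AND age_days > 1739]
acct=W65: ✗
acct=W90: ✗
acct=W53: ✓ → 95
acct=W48: ✓ → 488
acct=W36: ✓ → 370
acct=W95: ✗
acct=W68: ✗
acct=W82: ✓ → 453
acct=W92: ✗
acct=W44: ✗
acct=W55: ✗
acct=W61: ✗
acct=W21: ✓ → 162
vip_sum = 95 + 488 + 370 + 453 + 162 = 1568
—
[basic_sum: tier IN ('basic', 'premium', 'vip') OR country IN ('DE', 'FR', 'UK')]
acct=W65: ✓ → 103
acct=W90: ✓ → 493
acct=W53: ✓ → 95
acct=W48: ✓ → 488
acct=W36: ✓ → 370
acct=W95: ✓ → 285
acct=W68: ✓ → 224
acct=W82: ✓ → 453
acct=W92: ✓ → 43
acct=W44: ✓ → 219
acct=W55: ✓ → 482
acct=W61: ✓ → 253
acct=W21: ✓ → 162
basic_sum = 103 + 493 + 95 + 488 + 370 + 285 + 224 + 453 + 43 + 219 + 482 + 253 + 162 = 3670
—
[basic_sum2: tier = 'basic' AND country <> 'BR']
acct=W65: ✗
acct=W90: ✗
acct=W53: ✗
acct=W48: ✗
acct=W36: ✗
acct=W95: ✓ → 285
acct=W68: ✗
acct=W82: ✗
acct=W92: ✗
acct=W44: ✗
acct=W55: ✗
acct=W61: ✓ → 253
acct=W21: ✗
basic_sum2 = 285 + 253 = 538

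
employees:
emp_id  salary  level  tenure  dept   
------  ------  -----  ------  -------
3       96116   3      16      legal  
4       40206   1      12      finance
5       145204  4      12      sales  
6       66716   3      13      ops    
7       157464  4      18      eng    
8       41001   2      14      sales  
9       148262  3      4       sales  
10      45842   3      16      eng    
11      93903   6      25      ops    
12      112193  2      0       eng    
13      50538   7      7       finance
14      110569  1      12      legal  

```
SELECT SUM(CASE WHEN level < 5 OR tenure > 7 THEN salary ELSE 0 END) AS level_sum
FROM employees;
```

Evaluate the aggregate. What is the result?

1057476

emp_id=3: ✓ → 96116
emp_id=4: ✓ → 40206
emp_id=5: ✓ → 145204
emp_id=6: ✓ → 66716
emp_id=7: ✓ → 157464
emp_id=8: ✓ → 41001
emp_id=9: ✓ → 148262
emp_id=10: ✓ → 45842
emp_id=11: ✓ → 93903
emp_id=12: ✓ → 112193
emp_id=13: ✗
emp_id=14: ✓ → 110569
level_sum = 96116 + 40206 + 145204 + 66716 + 157464 + 41001 + 148262 + 45842 + 93903 + 112193 + 110569 = 1057476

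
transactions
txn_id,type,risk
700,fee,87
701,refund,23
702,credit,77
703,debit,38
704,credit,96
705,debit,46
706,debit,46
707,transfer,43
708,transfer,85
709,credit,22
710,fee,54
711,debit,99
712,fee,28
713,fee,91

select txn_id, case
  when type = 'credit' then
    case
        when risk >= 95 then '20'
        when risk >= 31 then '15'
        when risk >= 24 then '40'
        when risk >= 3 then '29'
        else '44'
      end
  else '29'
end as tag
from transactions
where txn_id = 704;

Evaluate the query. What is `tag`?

txn_id = 704: type=credit, risk=96.
type='credit' → inner[risk >= 95] → 20

20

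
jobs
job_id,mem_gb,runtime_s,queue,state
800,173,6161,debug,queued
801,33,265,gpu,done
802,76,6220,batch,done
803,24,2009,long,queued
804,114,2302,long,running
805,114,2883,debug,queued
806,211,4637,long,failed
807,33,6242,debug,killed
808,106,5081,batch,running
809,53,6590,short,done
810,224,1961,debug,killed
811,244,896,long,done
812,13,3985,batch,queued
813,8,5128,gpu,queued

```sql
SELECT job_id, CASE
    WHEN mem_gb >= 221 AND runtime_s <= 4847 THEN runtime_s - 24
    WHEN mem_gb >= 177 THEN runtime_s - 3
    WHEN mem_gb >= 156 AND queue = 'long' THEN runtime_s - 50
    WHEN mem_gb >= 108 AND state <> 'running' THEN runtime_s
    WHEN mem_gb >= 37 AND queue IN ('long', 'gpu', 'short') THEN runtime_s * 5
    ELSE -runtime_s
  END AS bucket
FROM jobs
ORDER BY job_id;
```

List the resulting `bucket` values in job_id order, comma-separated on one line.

6161, -265, -6220, -2009, 11510, 2883, 4634, -6242, -5081, 32950, 1937, 872, -3985, -5128

job_id=800: mem_gb >= 108 AND state <> 'running' → 6161
job_id=801: ELSE → -265
job_id=802: ELSE → -6220
job_id=803: ELSE → -2009
job_id=804: mem_gb >= 37 AND queue IN ('long', 'gpu', 'short') → 11510
job_id=805: mem_gb >= 108 AND state <> 'running' → 2883
job_id=806: mem_gb >= 177 → 4634
job_id=807: ELSE → -6242
job_id=808: ELSE → -5081
job_id=809: mem_gb >= 37 AND queue IN ('long', 'gpu', 'short') → 32950
job_id=810: mem_gb >= 221 AND runtime_s <= 4847 → 1937
job_id=811: mem_gb >= 221 AND runtime_s <= 4847 → 872
job_id=812: ELSE → -3985
job_id=813: ELSE → -5128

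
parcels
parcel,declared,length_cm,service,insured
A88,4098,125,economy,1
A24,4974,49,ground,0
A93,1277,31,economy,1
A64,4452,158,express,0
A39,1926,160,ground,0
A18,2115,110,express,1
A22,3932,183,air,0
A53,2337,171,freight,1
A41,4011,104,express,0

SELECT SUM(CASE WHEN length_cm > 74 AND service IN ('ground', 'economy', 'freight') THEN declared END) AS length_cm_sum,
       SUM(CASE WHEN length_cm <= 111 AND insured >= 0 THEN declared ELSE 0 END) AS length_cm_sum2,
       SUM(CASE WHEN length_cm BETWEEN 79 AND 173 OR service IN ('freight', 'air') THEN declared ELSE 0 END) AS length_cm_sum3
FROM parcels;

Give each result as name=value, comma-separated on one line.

[length_cm_sum: length_cm > 74 AND service IN ('ground', 'economy', 'freight')]
parcel=A88: ✓ → 4098
parcel=A24: ✗
parcel=A93: ✗
parcel=A64: ✗
parcel=A39: ✓ → 1926
parcel=A18: ✗
parcel=A22: ✗
parcel=A53: ✓ → 2337
parcel=A41: ✗
length_cm_sum = 4098 + 1926 + 2337 = 8361
—
[length_cm_sum2: length_cm <= 111 AND insured >= 0]
parcel=A88: ✗
parcel=A24: ✓ → 4974
parcel=A93: ✓ → 1277
parcel=A64: ✗
parcel=A39: ✗
parcel=A18: ✓ → 2115
parcel=A22: ✗
parcel=A53: ✗
parcel=A41: ✓ → 4011
length_cm_sum2 = 4974 + 1277 + 2115 + 4011 = 12377
—
[length_cm_sum3: length_cm BETWEEN 79 AND 173 OR service IN ('freight', 'air')]
parcel=A88: ✓ → 4098
parcel=A24: ✗
parcel=A93: ✗
parcel=A64: ✓ → 4452
parcel=A39: ✓ → 1926
parcel=A18: ✓ → 2115
parcel=A22: ✓ → 3932
parcel=A53: ✓ → 2337
parcel=A41: ✓ → 4011
length_cm_sum3 = 4098 + 4452 + 1926 + 2115 + 3932 + 2337 + 4011 = 22871

length_cm_sum=8361, length_cm_sum2=12377, length_cm_sum3=22871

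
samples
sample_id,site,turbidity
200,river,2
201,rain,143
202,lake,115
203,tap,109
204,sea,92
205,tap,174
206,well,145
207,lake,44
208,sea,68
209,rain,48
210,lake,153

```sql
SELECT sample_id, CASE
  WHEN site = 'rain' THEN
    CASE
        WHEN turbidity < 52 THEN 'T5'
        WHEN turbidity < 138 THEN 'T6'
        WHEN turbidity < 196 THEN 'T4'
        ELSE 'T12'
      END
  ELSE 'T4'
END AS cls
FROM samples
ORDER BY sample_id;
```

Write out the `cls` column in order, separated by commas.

sample_id=200: site='river' → outer ELSE → T4
sample_id=201: site='rain' → inner[turbidity < 196] → T4
sample_id=202: site='lake' → outer ELSE → T4
sample_id=203: site='tap' → outer ELSE → T4
sample_id=204: site='sea' → outer ELSE → T4
sample_id=205: site='tap' → outer ELSE → T4
sample_id=206: site='well' → outer ELSE → T4
sample_id=207: site='lake' → outer ELSE → T4
sample_id=208: site='sea' → outer ELSE → T4
sample_id=209: site='rain' → inner[turbidity < 52] → T5
sample_id=210: site='lake' → outer ELSE → T4

T4, T4, T4, T4, T4, T4, T4, T4, T4, T5, T4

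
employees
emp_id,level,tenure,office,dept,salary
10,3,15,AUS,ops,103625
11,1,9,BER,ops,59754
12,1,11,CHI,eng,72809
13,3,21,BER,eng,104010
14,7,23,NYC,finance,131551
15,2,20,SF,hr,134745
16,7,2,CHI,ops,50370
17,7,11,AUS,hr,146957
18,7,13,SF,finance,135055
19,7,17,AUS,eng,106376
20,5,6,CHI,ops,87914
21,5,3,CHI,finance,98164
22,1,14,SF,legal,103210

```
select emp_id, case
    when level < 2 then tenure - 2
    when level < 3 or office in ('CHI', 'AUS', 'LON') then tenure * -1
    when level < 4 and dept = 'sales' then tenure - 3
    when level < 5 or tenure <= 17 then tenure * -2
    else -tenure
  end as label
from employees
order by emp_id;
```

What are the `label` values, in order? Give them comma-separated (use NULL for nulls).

emp_id=10: level < 3 or office in ('CHI', 'AUS', 'LON') → -15
emp_id=11: level < 2 → 7
emp_id=12: level < 2 → 9
emp_id=13: level < 5 or tenure <= 17 → -42
emp_id=14: ELSE → -23
emp_id=15: level < 3 or office in ('CHI', 'AUS', 'LON') → -20
emp_id=16: level < 3 or office in ('CHI', 'AUS', 'LON') → -2
emp_id=17: level < 3 or office in ('CHI', 'AUS', 'LON') → -11
emp_id=18: level < 5 or tenure <= 17 → -26
emp_id=19: level < 3 or office in ('CHI', 'AUS', 'LON') → -17
emp_id=20: level < 3 or office in ('CHI', 'AUS', 'LON') → -6
emp_id=21: level < 3 or office in ('CHI', 'AUS', 'LON') → -3
emp_id=22: level < 2 → 12

-15, 7, 9, -42, -23, -20, -2, -11, -26, -17, -6, -3, 12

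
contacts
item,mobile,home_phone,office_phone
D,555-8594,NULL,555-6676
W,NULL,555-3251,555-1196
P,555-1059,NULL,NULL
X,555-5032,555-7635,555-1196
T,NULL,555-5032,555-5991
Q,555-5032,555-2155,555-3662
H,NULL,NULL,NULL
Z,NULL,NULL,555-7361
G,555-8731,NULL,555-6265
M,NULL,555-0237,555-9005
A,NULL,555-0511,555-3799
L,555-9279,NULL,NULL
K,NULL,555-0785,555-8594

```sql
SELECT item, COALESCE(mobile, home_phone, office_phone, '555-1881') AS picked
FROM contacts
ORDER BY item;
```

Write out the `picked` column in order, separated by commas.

item=A: mobile=NULL, home_phone=555-0511 → 555-0511
item=D: mobile=555-8594 → 555-8594
item=G: mobile=555-8731 → 555-8731
item=H: mobile=NULL, home_phone=NULL, office_phone=NULL, → literal 555-1881 → 555-1881
item=K: mobile=NULL, home_phone=555-0785 → 555-0785
item=L: mobile=555-9279 → 555-9279
item=M: mobile=NULL, home_phone=555-0237 → 555-0237
item=P: mobile=555-1059 → 555-1059
item=Q: mobile=555-5032 → 555-5032
item=T: mobile=NULL, home_phone=555-5032 → 555-5032
item=W: mobile=NULL, home_phone=555-3251 → 555-3251
item=X: mobile=555-5032 → 555-5032
item=Z: mobile=NULL, home_phone=NULL, office_phone=555-7361 → 555-7361

555-0511, 555-8594, 555-8731, 555-1881, 555-0785, 555-9279, 555-0237, 555-1059, 555-5032, 555-5032, 555-3251, 555-5032, 555-7361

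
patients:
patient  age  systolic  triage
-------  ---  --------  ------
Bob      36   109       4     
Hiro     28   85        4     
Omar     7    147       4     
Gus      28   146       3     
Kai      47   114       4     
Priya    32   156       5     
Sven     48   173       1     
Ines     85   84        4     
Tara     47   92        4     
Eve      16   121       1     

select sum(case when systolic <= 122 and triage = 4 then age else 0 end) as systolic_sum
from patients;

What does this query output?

243

patient=Bob: ✓ → 36
patient=Hiro: ✓ → 28
patient=Omar: ✗
patient=Gus: ✗
patient=Kai: ✓ → 47
patient=Priya: ✗
patient=Sven: ✗
patient=Ines: ✓ → 85
patient=Tara: ✓ → 47
patient=Eve: ✗
systolic_sum = 36 + 28 + 47 + 85 + 47 = 243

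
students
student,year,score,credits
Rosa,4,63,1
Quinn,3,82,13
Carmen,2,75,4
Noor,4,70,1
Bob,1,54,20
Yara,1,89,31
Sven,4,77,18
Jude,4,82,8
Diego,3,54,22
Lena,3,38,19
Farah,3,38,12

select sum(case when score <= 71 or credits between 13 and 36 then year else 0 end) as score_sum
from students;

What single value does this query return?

student=Rosa: ✓ → 4
student=Quinn: ✓ → 3
student=Carmen: ✗
student=Noor: ✓ → 4
student=Bob: ✓ → 1
student=Yara: ✓ → 1
student=Sven: ✓ → 4
student=Jude: ✗
student=Diego: ✓ → 3
student=Lena: ✓ → 3
student=Farah: ✓ → 3
score_sum = 4 + 3 + 4 + 1 + 1 + 4 + 3 + 3 + 3 = 26

26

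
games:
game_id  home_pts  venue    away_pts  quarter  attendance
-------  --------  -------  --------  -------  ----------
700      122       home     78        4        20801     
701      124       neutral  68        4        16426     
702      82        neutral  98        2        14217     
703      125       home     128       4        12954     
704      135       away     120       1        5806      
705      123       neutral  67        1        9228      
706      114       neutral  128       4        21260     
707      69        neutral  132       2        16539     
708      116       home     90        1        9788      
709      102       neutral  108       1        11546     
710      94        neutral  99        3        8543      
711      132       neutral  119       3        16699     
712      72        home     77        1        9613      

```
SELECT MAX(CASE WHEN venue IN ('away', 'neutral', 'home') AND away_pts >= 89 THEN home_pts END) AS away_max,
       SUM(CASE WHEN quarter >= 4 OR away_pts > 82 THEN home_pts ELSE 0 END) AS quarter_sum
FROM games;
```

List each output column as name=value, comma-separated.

[away_max: venue IN ('away', 'neutral', 'home') AND away_pts >= 89]
game_id=700: ✗
game_id=701: ✗
game_id=702: ✓ → 82
game_id=703: ✓ → 125
game_id=704: ✓ → 135
game_id=705: ✗
game_id=706: ✓ → 114
game_id=707: ✓ → 69
game_id=708: ✓ → 116
game_id=709: ✓ → 102
game_id=710: ✓ → 94
game_id=711: ✓ → 132
game_id=712: ✗
away_max = MAX(82, 125, 135, 114, 69, 116, 102, 94, 132) = 135
—
[quarter_sum: quarter >= 4 OR away_pts > 82]
game_id=700: ✓ → 122
game_id=701: ✓ → 124
game_id=702: ✓ → 82
game_id=703: ✓ → 125
game_id=704: ✓ → 135
game_id=705: ✗
game_id=706: ✓ → 114
game_id=707: ✓ → 69
game_id=708: ✓ → 116
game_id=709: ✓ → 102
game_id=710: ✓ → 94
game_id=711: ✓ → 132
game_id=712: ✗
quarter_sum = 122 + 124 + 82 + 125 + 135 + 114 + 69 + 116 + 102 + 94 + 132 = 1215

away_max=135, quarter_sum=1215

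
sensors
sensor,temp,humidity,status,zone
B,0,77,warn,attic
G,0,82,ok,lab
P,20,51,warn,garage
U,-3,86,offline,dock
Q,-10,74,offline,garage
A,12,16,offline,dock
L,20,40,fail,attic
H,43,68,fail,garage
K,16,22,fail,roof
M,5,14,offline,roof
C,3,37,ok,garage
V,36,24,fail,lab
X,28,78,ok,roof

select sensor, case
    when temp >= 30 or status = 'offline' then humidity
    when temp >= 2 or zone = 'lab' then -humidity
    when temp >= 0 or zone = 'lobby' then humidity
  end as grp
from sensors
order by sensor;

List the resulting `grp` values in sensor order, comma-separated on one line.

16, 77, -37, -82, 68, -22, -40, 14, -51, 74, 86, 24, -78

sensor=A: temp >= 30 or status = 'offline' → 16
sensor=B: temp >= 0 or zone = 'lobby' → 77
sensor=C: temp >= 2 or zone = 'lab' → -37
sensor=G: temp >= 2 or zone = 'lab' → -82
sensor=H: temp >= 30 or status = 'offline' → 68
sensor=K: temp >= 2 or zone = 'lab' → -22
sensor=L: temp >= 2 or zone = 'lab' → -40
sensor=M: temp >= 30 or status = 'offline' → 14
sensor=P: temp >= 2 or zone = 'lab' → -51
sensor=Q: temp >= 30 or status = 'offline' → 74
sensor=U: temp >= 30 or status = 'offline' → 86
sensor=V: temp >= 30 or status = 'offline' → 24
sensor=X: temp >= 2 or zone = 'lab' → -78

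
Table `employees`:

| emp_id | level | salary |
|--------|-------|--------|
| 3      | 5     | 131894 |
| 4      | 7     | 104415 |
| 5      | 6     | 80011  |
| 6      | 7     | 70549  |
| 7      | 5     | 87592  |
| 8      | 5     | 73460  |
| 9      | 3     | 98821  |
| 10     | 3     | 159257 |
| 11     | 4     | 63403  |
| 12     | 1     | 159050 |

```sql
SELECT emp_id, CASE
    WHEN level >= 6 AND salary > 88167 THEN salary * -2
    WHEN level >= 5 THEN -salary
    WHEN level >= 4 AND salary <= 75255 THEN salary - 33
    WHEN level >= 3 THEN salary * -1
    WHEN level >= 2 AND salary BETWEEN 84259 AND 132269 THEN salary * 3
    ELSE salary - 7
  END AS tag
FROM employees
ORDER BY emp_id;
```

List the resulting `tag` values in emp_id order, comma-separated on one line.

-131894, -208830, -80011, -70549, -87592, -73460, -98821, -159257, 63370, 159043

emp_id=3: level >= 5 → -131894
emp_id=4: level >= 6 AND salary > 88167 → -208830
emp_id=5: level >= 5 → -80011
emp_id=6: level >= 5 → -70549
emp_id=7: level >= 5 → -87592
emp_id=8: level >= 5 → -73460
emp_id=9: level >= 3 → -98821
emp_id=10: level >= 3 → -159257
emp_id=11: level >= 4 AND salary <= 75255 → 63370
emp_id=12: ELSE → 159043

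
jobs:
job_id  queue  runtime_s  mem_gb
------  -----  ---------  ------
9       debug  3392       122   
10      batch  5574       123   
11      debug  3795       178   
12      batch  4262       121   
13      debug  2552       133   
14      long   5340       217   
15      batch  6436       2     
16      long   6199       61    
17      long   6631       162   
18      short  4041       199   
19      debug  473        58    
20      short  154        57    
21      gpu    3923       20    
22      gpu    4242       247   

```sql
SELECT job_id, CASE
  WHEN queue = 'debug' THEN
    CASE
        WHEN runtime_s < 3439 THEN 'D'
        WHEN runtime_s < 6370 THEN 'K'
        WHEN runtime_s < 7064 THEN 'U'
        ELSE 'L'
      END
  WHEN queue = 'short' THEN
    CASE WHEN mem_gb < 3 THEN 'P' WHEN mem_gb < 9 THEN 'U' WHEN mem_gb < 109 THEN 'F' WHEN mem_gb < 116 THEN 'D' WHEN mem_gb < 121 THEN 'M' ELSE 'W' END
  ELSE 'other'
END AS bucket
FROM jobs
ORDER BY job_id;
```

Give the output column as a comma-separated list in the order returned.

job_id=9: queue='debug' → inner[runtime_s < 3439] → D
job_id=10: queue='batch' → outer ELSE → other
job_id=11: queue='debug' → inner[runtime_s < 6370] → K
job_id=12: queue='batch' → outer ELSE → other
job_id=13: queue='debug' → inner[runtime_s < 3439] → D
job_id=14: queue='long' → outer ELSE → other
job_id=15: queue='batch' → outer ELSE → other
job_id=16: queue='long' → outer ELSE → other
job_id=17: queue='long' → outer ELSE → other
job_id=18: queue='short' → inner[ELSE] → W
job_id=19: queue='debug' → inner[runtime_s < 3439] → D
job_id=20: queue='short' → inner[mem_gb < 109] → F
job_id=21: queue='gpu' → outer ELSE → other
job_id=22: queue='gpu' → outer ELSE → other

D, other, K, other, D, other, other, other, other, W, D, F, other, other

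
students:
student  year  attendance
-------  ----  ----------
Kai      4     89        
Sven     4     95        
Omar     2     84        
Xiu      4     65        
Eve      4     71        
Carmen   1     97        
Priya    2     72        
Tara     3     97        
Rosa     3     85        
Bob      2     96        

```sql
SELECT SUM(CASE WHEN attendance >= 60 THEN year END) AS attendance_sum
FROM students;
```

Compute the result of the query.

student=Kai: ✓ → 4
student=Sven: ✓ → 4
student=Omar: ✓ → 2
student=Xiu: ✓ → 4
student=Eve: ✓ → 4
student=Carmen: ✓ → 1
student=Priya: ✓ → 2
student=Tara: ✓ → 3
student=Rosa: ✓ → 3
student=Bob: ✓ → 2
attendance_sum = 4 + 4 + 2 + 4 + 4 + 1 + 2 + 3 + 3 + 2 = 29

29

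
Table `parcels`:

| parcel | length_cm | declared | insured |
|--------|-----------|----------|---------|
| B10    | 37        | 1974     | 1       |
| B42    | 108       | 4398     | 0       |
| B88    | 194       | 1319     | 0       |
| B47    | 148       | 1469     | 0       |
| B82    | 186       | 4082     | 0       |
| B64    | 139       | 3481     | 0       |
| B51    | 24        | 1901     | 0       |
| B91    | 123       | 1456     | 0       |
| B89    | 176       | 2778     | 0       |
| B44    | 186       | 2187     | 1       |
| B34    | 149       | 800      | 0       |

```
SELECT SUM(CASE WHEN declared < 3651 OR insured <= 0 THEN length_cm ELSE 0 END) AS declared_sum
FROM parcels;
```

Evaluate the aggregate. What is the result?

parcel=B10: ✓ → 37
parcel=B42: ✓ → 108
parcel=B88: ✓ → 194
parcel=B47: ✓ → 148
parcel=B82: ✓ → 186
parcel=B64: ✓ → 139
parcel=B51: ✓ → 24
parcel=B91: ✓ → 123
parcel=B89: ✓ → 176
parcel=B44: ✓ → 186
parcel=B34: ✓ → 149
declared_sum = 37 + 108 + 194 + 148 + 186 + 139 + 24 + 123 + 176 + 186 + 149 = 1470

1470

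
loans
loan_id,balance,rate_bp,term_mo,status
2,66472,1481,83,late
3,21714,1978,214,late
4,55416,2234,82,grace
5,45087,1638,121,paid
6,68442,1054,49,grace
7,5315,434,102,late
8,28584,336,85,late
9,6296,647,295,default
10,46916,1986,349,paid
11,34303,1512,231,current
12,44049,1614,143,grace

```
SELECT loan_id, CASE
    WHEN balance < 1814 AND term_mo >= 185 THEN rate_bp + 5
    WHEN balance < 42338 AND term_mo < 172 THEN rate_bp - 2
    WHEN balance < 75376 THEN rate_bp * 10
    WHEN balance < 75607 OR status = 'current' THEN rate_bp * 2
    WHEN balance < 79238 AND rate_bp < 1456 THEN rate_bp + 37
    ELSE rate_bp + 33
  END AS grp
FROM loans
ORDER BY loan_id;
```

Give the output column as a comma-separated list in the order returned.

loan_id=2: balance < 75376 → 14810
loan_id=3: balance < 75376 → 19780
loan_id=4: balance < 75376 → 22340
loan_id=5: balance < 75376 → 16380
loan_id=6: balance < 75376 → 10540
loan_id=7: balance < 42338 AND term_mo < 172 → 432
loan_id=8: balance < 42338 AND term_mo < 172 → 334
loan_id=9: balance < 75376 → 6470
loan_id=10: balance < 75376 → 19860
loan_id=11: balance < 75376 → 15120
loan_id=12: balance < 75376 → 16140

14810, 19780, 22340, 16380, 10540, 432, 334, 6470, 19860, 15120, 16140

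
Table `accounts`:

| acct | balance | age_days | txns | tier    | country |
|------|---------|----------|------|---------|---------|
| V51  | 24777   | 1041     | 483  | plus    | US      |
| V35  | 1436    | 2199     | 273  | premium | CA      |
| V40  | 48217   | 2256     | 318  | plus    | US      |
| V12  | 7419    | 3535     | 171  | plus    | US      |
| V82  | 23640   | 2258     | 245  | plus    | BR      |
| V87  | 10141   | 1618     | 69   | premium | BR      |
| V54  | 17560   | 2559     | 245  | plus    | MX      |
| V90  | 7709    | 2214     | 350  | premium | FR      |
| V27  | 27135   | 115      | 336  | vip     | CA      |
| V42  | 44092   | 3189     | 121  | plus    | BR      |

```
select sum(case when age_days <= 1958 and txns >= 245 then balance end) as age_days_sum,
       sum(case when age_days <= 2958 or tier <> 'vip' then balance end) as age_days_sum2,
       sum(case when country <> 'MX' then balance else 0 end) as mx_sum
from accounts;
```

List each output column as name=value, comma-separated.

age_days_sum=51912, age_days_sum2=212126, mx_sum=194566

[age_days_sum: age_days <= 1958 and txns >= 245]
acct=V51: ✓ → 24777
acct=V35: ✗
acct=V40: ✗
acct=V12: ✗
acct=V82: ✗
acct=V87: ✗
acct=V54: ✗
acct=V90: ✗
acct=V27: ✓ → 27135
acct=V42: ✗
age_days_sum = 24777 + 27135 = 51912
—
[age_days_sum2: age_days <= 2958 or tier <> 'vip']
acct=V51: ✓ → 24777
acct=V35: ✓ → 1436
acct=V40: ✓ → 48217
acct=V12: ✓ → 7419
acct=V82: ✓ → 23640
acct=V87: ✓ → 10141
acct=V54: ✓ → 17560
acct=V90: ✓ → 7709
acct=V27: ✓ → 27135
acct=V42: ✓ → 44092
age_days_sum2 = 24777 + 1436 + 48217 + 7419 + 23640 + 10141 + 17560 + 7709 + 27135 + 44092 = 212126
—
[mx_sum: country <> 'MX']
acct=V51: ✓ → 24777
acct=V35: ✓ → 1436
acct=V40: ✓ → 48217
acct=V12: ✓ → 7419
acct=V82: ✓ → 23640
acct=V87: ✓ → 10141
acct=V54: ✗
acct=V90: ✓ → 7709
acct=V27: ✓ → 27135
acct=V42: ✓ → 44092
mx_sum = 24777 + 1436 + 48217 + 7419 + 23640 + 10141 + 7709 + 27135 + 44092 = 194566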